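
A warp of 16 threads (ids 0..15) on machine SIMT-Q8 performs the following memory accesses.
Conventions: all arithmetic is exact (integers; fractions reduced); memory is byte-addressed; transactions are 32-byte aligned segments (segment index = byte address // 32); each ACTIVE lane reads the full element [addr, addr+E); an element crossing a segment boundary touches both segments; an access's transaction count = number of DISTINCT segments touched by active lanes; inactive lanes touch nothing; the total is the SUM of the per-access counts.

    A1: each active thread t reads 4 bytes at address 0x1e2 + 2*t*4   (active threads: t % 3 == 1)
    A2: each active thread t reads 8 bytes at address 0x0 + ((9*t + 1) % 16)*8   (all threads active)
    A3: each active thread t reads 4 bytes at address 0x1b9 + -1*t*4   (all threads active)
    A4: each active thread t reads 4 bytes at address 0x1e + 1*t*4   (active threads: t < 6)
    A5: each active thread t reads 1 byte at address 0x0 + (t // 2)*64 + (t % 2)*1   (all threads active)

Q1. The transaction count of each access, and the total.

A1: 4 transactions
A2: 4 transactions
A3: 3 transactions
A4: 2 transactions
A5: 8 transactions

Answer: 4,4,3,2,8; total 21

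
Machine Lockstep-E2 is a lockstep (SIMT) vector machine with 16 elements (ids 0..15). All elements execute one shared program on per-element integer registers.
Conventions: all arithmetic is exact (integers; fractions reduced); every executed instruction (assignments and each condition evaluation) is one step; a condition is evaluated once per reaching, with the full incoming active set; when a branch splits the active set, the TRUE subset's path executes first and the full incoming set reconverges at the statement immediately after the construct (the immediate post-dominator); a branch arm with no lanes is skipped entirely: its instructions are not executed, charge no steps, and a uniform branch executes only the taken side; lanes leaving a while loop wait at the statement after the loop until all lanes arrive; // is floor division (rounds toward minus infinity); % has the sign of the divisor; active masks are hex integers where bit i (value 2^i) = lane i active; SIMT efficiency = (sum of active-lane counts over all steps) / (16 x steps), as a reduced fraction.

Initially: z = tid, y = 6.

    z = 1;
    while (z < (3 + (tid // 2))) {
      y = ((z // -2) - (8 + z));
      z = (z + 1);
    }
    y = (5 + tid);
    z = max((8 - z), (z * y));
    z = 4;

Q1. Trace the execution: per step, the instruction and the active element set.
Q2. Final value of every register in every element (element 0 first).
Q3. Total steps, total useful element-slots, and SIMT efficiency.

step 0: z <- 1                       0xffff
step 1: eval (z < (3 + (tid // 2)))  0xffff
step 2: y <- ((z // -2) - (8 + z))   0xffff
step 3: z <- (z + 1)                 0xffff
step 4: eval (z < (3 + (tid // 2)))  0xffff
step 5: y <- ((z // -2) - (8 + z))   0xffff
step 6: z <- (z + 1)                 0xffff
step 7: eval (z < (3 + (tid // 2)))  0xffff
step 8: y <- ((z // -2) - (8 + z))   0xfffc
step 9: z <- (z + 1)                 0xfffc
step 10: eval (z < (3 + (tid // 2)))  0xfffc
step 11: y <- ((z // -2) - (8 + z))   0xfff0
step 12: z <- (z + 1)                 0xfff0
step 13: eval (z < (3 + (tid // 2)))  0xfff0
step 14: y <- ((z // -2) - (8 + z))   0xffc0
step 15: z <- (z + 1)                 0xffc0
step 16: eval (z < (3 + (tid // 2)))  0xffc0
step 17: y <- ((z // -2) - (8 + z))   0xff00
step 18: z <- (z + 1)                 0xff00
step 19: eval (z < (3 + (tid // 2)))  0xff00
step 20: y <- ((z // -2) - (8 + z))   0xfc00
step 21: z <- (z + 1)                 0xfc00
step 22: eval (z < (3 + (tid // 2)))  0xfc00
step 23: y <- ((z // -2) - (8 + z))   0xf000
step 24: z <- (z + 1)                 0xf000
step 25: eval (z < (3 + (tid // 2)))  0xf000
step 26: y <- ((z // -2) - (8 + z))   0xc000
step 27: z <- (z + 1)                 0xc000
step 28: eval (z < (3 + (tid // 2)))  0xc000
step 29: y <- (5 + tid)               0xffff
step 30: z <- max((8 - z), (z * y))   0xffff
step 31: z <- 4                       0xffff

Answer: 32 steps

z: 4,4,4,4,4,4,4,4,4,4,4,4,4,4,4,4
y: 5,6,7,8,9,10,11,12,13,14,15,16,17,18,19,20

steps = 32; useful = 344; efficiency = 344/512 = 43/64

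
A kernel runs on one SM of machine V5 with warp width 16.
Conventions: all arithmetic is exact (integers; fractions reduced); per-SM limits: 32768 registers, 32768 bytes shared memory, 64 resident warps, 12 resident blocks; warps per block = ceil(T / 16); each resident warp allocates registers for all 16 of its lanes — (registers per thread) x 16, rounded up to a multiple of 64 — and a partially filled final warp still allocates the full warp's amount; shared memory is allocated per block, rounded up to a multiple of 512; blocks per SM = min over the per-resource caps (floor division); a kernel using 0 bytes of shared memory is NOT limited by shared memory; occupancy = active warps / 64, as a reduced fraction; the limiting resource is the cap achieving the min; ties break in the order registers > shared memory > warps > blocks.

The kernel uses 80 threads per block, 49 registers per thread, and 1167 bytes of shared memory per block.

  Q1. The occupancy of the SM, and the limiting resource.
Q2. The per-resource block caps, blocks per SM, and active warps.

Answer: occupancy 35/64, limited by registers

registers: 7 blocks
shared memory: 21 blocks
warps: 12 blocks
blocks: 12 blocks

Answer: 7 blocks, 35 active warps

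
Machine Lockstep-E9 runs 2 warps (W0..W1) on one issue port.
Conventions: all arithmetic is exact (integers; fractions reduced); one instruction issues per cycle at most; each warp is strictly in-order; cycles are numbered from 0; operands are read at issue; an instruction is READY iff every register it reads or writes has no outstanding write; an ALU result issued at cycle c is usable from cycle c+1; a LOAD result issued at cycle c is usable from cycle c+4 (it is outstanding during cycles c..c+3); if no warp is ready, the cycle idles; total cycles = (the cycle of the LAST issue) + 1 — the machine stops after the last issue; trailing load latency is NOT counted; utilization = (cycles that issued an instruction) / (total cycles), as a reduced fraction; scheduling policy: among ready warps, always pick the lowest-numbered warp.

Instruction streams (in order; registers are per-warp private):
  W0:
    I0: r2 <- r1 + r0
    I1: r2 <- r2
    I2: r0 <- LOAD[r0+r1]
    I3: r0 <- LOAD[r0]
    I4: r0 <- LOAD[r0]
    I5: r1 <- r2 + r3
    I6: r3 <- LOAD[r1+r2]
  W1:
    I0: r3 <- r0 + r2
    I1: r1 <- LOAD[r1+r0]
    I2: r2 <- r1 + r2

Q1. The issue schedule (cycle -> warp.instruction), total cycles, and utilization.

cycle 0: W0.I0
cycle 1: W0.I1
cycle 2: W0.I2
cycle 3: W1.I0
cycle 4: W1.I1
cycle 5: idle
cycle 6: W0.I3
cycle 7: idle
cycle 8: W1.I2
cycle 9: idle
cycle 10: W0.I4
cycle 11: W0.I5
cycle 12: W0.I6

Answer: 13 cycles, utilization 10/13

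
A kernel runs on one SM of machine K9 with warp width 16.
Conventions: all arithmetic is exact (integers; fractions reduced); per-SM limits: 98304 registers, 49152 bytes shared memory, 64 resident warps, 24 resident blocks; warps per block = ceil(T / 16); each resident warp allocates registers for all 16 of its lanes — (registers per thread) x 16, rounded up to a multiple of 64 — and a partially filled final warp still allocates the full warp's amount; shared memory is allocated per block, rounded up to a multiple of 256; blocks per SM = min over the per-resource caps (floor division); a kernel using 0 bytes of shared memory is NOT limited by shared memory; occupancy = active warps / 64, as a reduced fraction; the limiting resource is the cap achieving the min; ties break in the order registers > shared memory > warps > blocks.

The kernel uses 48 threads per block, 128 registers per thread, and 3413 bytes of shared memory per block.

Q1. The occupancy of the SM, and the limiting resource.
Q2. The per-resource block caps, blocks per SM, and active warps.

Answer: occupancy 39/64, limited by shared memory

registers: 16 blocks
shared memory: 13 blocks
warps: 21 blocks
blocks: 24 blocks

Answer: 13 blocks, 39 active warps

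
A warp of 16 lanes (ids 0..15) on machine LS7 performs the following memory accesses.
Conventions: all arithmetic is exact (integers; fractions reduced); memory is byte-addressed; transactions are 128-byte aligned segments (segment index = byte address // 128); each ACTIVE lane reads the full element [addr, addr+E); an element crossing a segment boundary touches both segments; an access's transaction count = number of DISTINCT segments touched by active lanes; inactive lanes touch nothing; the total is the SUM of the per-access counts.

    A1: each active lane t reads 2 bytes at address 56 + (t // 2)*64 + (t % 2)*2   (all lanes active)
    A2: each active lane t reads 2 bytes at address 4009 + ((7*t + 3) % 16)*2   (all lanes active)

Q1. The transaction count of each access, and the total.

A1: 4 transactions
A2: 1 transaction

Answer: 4,1; total 5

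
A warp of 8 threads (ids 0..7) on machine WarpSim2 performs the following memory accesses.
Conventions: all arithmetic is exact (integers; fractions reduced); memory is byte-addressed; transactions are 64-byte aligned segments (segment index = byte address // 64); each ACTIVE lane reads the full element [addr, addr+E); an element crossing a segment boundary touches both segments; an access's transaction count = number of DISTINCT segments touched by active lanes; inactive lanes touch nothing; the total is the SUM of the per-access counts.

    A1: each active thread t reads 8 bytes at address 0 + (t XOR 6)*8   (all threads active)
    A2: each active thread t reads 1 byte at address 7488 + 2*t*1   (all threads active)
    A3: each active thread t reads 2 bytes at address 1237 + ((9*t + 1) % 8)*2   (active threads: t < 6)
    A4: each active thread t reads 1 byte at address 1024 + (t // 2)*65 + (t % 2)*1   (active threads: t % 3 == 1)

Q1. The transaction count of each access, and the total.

A1: 1 transaction
A2: 1 transaction
A3: 1 transaction
A4: 3 transactions

Answer: 1,1,1,3; total 6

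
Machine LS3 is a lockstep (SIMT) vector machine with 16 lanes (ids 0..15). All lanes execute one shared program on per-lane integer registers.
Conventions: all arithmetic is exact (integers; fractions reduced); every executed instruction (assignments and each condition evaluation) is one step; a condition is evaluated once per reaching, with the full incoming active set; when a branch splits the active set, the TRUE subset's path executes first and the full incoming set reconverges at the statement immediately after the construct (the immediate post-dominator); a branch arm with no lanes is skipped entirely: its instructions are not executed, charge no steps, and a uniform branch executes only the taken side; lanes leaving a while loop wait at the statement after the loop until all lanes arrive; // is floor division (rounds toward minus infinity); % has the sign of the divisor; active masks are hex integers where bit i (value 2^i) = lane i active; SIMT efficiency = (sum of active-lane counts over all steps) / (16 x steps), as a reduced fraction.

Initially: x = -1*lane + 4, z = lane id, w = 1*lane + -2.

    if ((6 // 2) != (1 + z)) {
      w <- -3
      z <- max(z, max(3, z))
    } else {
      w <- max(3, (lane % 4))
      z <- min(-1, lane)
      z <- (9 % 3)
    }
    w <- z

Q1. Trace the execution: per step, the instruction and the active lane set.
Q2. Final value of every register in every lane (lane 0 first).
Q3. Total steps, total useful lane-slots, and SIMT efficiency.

step 0: eval ((6 // 2) != (1 + z))   0xffff
step 1: w <- -3                      0xfffb
step 2: z <- max(z, max(3, z))       0xfffb
step 3: w <- max(3, (lane % 4))      0x0004
step 4: z <- min(-1, lane)           0x0004
step 5: z <- (9 % 3)                 0x0004
step 6: w <- z                       0xffff

Answer: 7 steps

x: 4,3,2,1,0,-1,-2,-3,-4,-5,-6,-7,-8,-9,-10,-11
z: 3,3,0,3,4,5,6,7,8,9,10,11,12,13,14,15
w: 3,3,0,3,4,5,6,7,8,9,10,11,12,13,14,15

steps = 7; useful = 65; efficiency = 65/112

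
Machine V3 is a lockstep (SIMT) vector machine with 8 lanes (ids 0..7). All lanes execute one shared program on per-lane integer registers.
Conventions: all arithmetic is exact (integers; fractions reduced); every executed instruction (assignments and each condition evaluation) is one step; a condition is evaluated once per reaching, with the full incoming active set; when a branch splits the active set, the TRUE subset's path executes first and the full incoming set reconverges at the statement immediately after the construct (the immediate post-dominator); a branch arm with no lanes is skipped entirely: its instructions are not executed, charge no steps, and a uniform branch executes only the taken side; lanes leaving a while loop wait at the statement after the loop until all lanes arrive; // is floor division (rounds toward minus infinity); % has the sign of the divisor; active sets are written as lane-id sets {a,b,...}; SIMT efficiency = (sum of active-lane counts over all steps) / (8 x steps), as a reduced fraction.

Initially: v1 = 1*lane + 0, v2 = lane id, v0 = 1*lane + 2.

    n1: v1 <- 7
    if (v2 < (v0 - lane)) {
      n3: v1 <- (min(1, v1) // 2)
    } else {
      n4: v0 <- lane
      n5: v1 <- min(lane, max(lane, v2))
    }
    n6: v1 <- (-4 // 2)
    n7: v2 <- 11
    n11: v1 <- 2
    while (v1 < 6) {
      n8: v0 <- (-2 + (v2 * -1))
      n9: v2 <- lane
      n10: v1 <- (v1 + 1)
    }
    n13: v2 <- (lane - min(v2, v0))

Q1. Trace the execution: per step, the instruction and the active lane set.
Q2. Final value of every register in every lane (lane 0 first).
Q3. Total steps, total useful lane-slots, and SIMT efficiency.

step 0: v1 <- 7                      {0,1,2,3,4,5,6,7}
step 1: eval (v2 < (v0 - lane))      {0,1,2,3,4,5,6,7}
step 2: v1 <- (min(1, v1) // 2)      {0,1}
step 3: v0 <- lane                   {2,3,4,5,6,7}
step 4: v1 <- min(lane, max(lane, v2)) {2,3,4,5,6,7}
step 5: v1 <- (-4 // 2)              {0,1,2,3,4,5,6,7}
step 6: v2 <- 11                     {0,1,2,3,4,5,6,7}
step 7: v1 <- 2                      {0,1,2,3,4,5,6,7}
step 8: eval (v1 < 6)                {0,1,2,3,4,5,6,7}
step 9: v0 <- (-2 + (v2 * -1))       {0,1,2,3,4,5,6,7}
step 10: v2 <- lane                   {0,1,2,3,4,5,6,7}
step 11: v1 <- (v1 + 1)               {0,1,2,3,4,5,6,7}
step 12: eval (v1 < 6)                {0,1,2,3,4,5,6,7}
step 13: v0 <- (-2 + (v2 * -1))       {0,1,2,3,4,5,6,7}
step 14: v2 <- lane                   {0,1,2,3,4,5,6,7}
step 15: v1 <- (v1 + 1)               {0,1,2,3,4,5,6,7}
step 16: eval (v1 < 6)                {0,1,2,3,4,5,6,7}
step 17: v0 <- (-2 + (v2 * -1))       {0,1,2,3,4,5,6,7}
step 18: v2 <- lane                   {0,1,2,3,4,5,6,7}
step 19: v1 <- (v1 + 1)               {0,1,2,3,4,5,6,7}
step 20: eval (v1 < 6)                {0,1,2,3,4,5,6,7}
step 21: v0 <- (-2 + (v2 * -1))       {0,1,2,3,4,5,6,7}
step 22: v2 <- lane                   {0,1,2,3,4,5,6,7}
step 23: v1 <- (v1 + 1)               {0,1,2,3,4,5,6,7}
step 24: eval (v1 < 6)                {0,1,2,3,4,5,6,7}
step 25: v2 <- (lane - min(v2, v0))   {0,1,2,3,4,5,6,7}

Answer: 26 steps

v1: 6,6,6,6,6,6,6,6
v2: 2,4,6,8,10,12,14,16
v0: -2,-3,-4,-5,-6,-7,-8,-9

steps = 26; useful = 198; efficiency = 198/208 = 99/104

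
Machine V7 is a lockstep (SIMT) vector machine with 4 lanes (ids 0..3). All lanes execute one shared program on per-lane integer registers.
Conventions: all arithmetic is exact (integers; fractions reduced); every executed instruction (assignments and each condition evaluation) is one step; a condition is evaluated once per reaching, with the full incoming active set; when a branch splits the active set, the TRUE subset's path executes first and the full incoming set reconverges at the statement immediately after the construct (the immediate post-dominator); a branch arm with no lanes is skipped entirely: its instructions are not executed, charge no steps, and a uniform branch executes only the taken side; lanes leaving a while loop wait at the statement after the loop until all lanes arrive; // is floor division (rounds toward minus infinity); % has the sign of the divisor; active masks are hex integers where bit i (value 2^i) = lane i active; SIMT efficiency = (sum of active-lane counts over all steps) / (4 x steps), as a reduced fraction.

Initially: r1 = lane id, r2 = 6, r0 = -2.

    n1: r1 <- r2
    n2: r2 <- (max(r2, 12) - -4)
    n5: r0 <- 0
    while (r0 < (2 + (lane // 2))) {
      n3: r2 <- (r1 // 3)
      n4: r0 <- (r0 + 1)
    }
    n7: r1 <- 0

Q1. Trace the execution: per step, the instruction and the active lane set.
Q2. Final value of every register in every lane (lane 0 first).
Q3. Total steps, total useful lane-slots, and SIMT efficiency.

step 0: r1 <- r2                     0xf
step 1: r2 <- (max(r2, 12) - -4)     0xf
step 2: r0 <- 0                      0xf
step 3: eval (r0 < (2 + (lane // 2))) 0xf
step 4: r2 <- (r1 // 3)              0xf
step 5: r0 <- (r0 + 1)               0xf
step 6: eval (r0 < (2 + (lane // 2))) 0xf
step 7: r2 <- (r1 // 3)              0xf
step 8: r0 <- (r0 + 1)               0xf
step 9: eval (r0 < (2 + (lane // 2))) 0xf
step 10: r2 <- (r1 // 3)              0xc
step 11: r0 <- (r0 + 1)               0xc
step 12: eval (r0 < (2 + (lane // 2))) 0xc
step 13: r1 <- 0                      0xf

Answer: 14 steps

r1: 0,0,0,0
r2: 2,2,2,2
r0: 2,2,3,3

steps = 14; useful = 50; efficiency = 50/56 = 25/28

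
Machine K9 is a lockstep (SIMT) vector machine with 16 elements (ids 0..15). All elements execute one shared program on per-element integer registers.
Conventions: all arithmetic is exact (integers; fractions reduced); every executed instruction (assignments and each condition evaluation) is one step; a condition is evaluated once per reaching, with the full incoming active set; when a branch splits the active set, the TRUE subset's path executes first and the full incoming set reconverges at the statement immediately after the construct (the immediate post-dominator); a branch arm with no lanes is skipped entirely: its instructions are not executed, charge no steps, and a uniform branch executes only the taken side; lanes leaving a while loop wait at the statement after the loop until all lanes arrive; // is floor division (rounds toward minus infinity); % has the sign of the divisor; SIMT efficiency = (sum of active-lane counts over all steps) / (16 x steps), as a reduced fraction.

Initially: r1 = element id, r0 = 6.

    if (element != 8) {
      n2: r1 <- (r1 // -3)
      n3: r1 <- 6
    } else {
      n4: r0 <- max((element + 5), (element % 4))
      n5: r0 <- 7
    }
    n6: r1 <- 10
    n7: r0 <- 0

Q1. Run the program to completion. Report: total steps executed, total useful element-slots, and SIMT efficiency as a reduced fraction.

Answer: 7 steps, 80 useful, 5/7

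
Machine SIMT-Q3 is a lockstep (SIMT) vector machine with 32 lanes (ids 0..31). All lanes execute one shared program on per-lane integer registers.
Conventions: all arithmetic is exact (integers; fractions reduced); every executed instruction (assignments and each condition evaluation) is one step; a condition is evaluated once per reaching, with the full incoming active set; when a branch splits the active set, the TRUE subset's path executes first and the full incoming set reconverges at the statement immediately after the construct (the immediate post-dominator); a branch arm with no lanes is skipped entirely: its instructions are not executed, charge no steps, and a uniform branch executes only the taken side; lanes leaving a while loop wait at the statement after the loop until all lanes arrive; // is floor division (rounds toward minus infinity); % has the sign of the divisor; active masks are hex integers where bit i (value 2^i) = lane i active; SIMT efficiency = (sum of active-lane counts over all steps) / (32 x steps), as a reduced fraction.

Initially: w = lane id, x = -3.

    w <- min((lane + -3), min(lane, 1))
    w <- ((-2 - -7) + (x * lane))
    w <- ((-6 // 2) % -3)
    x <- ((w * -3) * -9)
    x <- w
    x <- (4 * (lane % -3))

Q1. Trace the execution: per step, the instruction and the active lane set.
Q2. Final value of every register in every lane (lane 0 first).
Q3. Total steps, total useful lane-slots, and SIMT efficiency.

step 0: w <- min((lane + -3), min(lane, 1)) 0xffffffff
step 1: w <- ((-2 - -7) + (x * lane)) 0xffffffff
step 2: w <- ((-6 // 2) % -3)        0xffffffff
step 3: x <- ((w * -3) * -9)         0xffffffff
step 4: x <- w                       0xffffffff
step 5: x <- (4 * (lane % -3))       0xffffffff

Answer: 6 steps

w: 0,0,0,0,0,0,0,0,0,0,0,0,0,0,0,0,0,0,0,0,0,0,0,0,0,0,0,0,0,0,0,0
x: 0,-8,-4,0,-8,-4,0,-8,-4,0,-8,-4,0,-8,-4,0,-8,-4,0,-8,-4,0,-8,-4,0,-8,-4,0,-8,-4,0,-8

steps = 6; useful = 192; efficiency = 192/192 = 1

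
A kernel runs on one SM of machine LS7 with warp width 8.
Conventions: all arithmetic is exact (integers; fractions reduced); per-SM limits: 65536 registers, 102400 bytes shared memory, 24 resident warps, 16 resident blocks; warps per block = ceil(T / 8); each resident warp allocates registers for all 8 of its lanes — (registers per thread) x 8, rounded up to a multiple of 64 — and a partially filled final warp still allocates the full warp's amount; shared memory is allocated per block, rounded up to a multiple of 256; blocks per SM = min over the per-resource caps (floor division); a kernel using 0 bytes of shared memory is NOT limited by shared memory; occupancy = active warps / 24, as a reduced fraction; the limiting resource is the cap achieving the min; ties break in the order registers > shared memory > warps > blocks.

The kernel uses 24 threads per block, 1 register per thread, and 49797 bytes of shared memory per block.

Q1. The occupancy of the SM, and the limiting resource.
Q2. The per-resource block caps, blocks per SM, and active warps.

Answer: occupancy 1/4, limited by shared memory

registers: 341 blocks
shared memory: 2 blocks
warps: 8 blocks
blocks: 16 blocks

Answer: 2 blocks, 6 active warps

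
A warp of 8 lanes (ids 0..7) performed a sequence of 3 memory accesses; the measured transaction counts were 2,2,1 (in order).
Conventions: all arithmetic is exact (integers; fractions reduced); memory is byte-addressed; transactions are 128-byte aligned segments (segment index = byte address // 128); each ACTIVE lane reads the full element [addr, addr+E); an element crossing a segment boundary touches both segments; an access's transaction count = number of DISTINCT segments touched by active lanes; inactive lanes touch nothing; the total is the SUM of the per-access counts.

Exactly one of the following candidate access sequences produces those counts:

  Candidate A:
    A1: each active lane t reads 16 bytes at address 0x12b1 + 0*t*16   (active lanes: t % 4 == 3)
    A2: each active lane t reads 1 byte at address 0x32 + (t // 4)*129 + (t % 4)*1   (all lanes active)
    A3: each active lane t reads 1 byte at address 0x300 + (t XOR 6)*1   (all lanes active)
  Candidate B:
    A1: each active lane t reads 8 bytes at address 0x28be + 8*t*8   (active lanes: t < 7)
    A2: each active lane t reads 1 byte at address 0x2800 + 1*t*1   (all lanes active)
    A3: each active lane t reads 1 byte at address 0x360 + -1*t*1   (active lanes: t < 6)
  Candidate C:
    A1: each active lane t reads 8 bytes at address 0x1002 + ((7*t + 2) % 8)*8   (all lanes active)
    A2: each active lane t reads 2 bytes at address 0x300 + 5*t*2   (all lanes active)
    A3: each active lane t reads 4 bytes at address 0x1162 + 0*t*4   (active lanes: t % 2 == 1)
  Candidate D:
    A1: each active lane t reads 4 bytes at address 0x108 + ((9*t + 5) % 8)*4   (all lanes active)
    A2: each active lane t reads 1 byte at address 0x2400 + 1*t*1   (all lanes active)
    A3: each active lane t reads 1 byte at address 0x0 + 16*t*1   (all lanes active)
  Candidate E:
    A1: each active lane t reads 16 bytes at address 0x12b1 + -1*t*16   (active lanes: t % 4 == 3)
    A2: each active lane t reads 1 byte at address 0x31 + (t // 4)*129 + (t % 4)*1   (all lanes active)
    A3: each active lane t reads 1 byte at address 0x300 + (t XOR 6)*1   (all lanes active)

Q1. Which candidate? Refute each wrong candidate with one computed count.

A: A1 gives 1 transaction, not 2
B: A1 gives 4 transactions, not 2
C: A1 gives 1 transaction, not 2
D: A1 gives 1 transaction, not 2
E: all counts match (2,2,1)

Answer: E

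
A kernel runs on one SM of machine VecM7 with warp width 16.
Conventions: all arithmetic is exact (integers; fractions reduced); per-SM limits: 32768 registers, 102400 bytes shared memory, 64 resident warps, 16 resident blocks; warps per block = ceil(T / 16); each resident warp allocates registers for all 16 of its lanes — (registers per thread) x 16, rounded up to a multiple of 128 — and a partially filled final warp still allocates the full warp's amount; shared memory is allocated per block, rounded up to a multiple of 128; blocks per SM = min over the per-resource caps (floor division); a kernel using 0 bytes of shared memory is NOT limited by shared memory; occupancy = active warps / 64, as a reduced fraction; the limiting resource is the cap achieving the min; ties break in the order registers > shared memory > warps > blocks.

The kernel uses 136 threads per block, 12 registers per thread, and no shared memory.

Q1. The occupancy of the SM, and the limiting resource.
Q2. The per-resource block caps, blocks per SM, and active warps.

Answer: occupancy 63/64, limited by warps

registers: 14 blocks
shared memory: no limit (kernel uses none)
warps: 7 blocks
blocks: 16 blocks

Answer: 7 blocks, 63 active warps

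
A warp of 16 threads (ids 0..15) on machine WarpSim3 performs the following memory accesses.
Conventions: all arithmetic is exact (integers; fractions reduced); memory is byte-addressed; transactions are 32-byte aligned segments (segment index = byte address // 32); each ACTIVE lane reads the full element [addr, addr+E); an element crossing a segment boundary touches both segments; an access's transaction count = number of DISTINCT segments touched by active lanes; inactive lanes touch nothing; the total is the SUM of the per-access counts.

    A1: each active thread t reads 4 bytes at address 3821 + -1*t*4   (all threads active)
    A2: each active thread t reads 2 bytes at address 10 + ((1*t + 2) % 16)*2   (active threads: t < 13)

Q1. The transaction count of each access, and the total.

A1: 3 transactions
A2: 2 transactions

Answer: 3,2; total 5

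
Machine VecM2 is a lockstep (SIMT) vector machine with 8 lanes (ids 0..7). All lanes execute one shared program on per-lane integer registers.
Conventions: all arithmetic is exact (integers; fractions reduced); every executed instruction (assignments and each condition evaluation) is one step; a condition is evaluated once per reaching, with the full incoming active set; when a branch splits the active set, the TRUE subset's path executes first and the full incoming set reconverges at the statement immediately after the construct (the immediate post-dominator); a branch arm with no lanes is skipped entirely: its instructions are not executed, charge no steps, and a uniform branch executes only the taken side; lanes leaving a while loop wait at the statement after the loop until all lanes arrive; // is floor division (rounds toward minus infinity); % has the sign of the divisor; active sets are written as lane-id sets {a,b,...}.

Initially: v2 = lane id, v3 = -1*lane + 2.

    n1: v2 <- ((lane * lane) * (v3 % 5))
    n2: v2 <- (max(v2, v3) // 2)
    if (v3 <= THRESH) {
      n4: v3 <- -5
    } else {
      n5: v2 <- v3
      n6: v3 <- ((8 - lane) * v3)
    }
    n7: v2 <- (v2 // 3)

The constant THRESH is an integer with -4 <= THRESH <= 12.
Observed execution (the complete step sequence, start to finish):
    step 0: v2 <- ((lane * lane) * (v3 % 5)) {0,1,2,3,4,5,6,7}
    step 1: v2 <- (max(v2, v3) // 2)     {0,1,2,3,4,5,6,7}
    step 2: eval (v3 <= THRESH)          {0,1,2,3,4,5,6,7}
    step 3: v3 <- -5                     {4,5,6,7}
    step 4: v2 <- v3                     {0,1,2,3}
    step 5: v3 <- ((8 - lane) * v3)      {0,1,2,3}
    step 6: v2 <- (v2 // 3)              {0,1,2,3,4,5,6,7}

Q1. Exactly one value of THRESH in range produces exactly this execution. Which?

Answer: THRESH = -2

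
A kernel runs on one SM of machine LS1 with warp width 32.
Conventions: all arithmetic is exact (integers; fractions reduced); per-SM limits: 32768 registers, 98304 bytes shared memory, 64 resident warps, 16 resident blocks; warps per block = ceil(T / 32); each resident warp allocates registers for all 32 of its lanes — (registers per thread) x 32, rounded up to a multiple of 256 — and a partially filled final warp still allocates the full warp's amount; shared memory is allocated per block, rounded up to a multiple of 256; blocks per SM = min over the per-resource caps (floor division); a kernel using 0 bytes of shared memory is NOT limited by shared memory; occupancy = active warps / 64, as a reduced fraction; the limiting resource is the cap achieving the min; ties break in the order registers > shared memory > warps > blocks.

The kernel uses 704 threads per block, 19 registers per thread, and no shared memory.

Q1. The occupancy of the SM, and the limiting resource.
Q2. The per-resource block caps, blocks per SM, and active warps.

Answer: occupancy 11/32, limited by registers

registers: 1 block
shared memory: no limit (kernel uses none)
warps: 2 blocks
blocks: 16 blocks

Answer: 1 block, 22 active warps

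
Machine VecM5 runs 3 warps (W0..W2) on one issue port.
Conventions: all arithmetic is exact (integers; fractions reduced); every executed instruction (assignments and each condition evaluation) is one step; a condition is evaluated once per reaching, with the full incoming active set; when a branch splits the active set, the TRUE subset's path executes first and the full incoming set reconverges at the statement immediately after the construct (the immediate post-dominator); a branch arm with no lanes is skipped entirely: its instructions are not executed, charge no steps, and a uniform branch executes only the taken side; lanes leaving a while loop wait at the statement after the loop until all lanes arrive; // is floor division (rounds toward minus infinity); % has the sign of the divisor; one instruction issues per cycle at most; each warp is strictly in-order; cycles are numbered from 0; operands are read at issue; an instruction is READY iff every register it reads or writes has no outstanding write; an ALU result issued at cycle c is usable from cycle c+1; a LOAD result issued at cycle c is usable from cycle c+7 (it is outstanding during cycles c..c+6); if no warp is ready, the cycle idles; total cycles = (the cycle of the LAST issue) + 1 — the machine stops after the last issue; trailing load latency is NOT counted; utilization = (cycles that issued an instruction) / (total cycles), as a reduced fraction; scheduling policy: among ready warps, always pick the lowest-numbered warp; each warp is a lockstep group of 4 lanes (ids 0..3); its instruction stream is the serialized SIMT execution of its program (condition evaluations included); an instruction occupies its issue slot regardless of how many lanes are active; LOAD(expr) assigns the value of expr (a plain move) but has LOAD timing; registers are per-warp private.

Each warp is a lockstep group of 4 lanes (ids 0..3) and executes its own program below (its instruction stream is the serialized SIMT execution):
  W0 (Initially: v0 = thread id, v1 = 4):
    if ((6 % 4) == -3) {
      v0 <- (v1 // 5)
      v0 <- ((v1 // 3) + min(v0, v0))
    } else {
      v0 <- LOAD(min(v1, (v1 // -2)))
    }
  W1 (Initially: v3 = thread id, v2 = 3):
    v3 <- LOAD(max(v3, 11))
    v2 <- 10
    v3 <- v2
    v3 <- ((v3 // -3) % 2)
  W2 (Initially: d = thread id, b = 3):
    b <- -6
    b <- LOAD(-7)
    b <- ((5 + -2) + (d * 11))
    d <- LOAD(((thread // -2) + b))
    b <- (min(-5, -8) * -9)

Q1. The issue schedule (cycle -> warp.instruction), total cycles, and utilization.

cycle 0: W0.I0
cycle 1: W0.I1
cycle 2: W1.I0
cycle 3: W1.I1
cycle 4: W2.I0
cycle 5: W2.I1
cycle 6: idle
cycle 7: idle
cycle 8: idle
cycle 9: W1.I2
cycle 10: W1.I3
cycle 11: idle
cycle 12: W2.I2
cycle 13: W2.I3
cycle 14: W2.I4

Answer: 15 cycles, utilization 11/15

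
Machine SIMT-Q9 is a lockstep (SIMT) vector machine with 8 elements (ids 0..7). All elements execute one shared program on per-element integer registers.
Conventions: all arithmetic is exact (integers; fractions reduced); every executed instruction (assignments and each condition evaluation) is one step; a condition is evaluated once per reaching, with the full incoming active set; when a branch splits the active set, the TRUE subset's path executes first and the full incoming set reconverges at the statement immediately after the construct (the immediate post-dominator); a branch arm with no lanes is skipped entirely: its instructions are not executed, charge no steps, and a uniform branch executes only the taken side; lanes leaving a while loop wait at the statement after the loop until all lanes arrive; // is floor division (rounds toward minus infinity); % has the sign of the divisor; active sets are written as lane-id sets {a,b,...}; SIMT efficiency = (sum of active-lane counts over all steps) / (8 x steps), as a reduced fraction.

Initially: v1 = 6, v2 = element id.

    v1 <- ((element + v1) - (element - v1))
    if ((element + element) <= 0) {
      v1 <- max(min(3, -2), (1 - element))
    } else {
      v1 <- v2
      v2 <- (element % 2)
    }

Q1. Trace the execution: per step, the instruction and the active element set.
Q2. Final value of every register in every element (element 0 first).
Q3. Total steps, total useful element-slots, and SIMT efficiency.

step 0: v1 <- ((element + v1) - (element - v1)) {0,1,2,3,4,5,6,7}
step 1: eval ((element + element) <= 0) {0,1,2,3,4,5,6,7}
step 2: v1 <- max(min(3, -2), (1 - element)) {0}
step 3: v1 <- v2                     {1,2,3,4,5,6,7}
step 4: v2 <- (element % 2)          {1,2,3,4,5,6,7}

Answer: 5 steps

v1: 1,1,2,3,4,5,6,7
v2: 0,1,0,1,0,1,0,1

steps = 5; useful = 31; efficiency = 31/40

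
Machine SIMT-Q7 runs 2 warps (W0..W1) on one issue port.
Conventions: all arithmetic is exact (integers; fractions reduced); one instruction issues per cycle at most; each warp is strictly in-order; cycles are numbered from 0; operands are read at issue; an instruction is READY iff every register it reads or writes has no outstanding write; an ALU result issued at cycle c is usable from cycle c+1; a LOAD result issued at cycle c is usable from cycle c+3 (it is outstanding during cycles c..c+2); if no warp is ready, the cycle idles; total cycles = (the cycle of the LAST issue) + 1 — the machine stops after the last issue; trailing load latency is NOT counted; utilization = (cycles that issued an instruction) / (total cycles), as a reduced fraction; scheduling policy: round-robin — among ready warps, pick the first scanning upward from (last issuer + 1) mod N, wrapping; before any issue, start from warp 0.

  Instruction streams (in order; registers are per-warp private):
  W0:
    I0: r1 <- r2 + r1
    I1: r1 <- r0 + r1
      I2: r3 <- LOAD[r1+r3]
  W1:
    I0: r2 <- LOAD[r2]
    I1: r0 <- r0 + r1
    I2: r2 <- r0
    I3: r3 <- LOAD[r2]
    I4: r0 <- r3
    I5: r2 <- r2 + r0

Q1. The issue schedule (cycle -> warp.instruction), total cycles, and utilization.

cycle 0: W0.I0
cycle 1: W1.I0
cycle 2: W0.I1
cycle 3: W1.I1
cycle 4: W0.I2
cycle 5: W1.I2
cycle 6: W1.I3
cycle 7: idle
cycle 8: idle
cycle 9: W1.I4
cycle 10: W1.I5

Answer: 11 cycles, utilization 9/11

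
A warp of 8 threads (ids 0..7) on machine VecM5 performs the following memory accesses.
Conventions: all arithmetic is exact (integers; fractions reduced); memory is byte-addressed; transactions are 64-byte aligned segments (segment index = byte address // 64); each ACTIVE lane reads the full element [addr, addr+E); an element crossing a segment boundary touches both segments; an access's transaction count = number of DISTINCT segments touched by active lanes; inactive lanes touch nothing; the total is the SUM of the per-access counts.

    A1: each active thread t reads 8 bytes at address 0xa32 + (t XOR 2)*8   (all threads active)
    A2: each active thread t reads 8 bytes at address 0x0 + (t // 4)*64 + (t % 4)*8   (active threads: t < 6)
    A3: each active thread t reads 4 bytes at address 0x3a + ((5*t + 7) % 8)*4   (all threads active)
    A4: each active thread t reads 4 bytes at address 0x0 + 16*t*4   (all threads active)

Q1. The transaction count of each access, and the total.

A1: 2 transactions
A2: 2 transactions
A3: 2 transactions
A4: 8 transactions

Answer: 2,2,2,8; total 14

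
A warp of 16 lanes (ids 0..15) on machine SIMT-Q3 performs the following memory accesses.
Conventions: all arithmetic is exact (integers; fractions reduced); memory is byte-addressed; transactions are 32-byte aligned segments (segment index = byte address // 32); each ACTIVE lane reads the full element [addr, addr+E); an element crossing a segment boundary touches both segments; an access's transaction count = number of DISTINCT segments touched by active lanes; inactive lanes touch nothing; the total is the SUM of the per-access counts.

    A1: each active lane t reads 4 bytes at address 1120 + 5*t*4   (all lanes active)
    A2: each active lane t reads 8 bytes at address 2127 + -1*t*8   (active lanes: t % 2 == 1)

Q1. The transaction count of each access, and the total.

A1: 10 transactions
A2: 5 transactions

Answer: 10,5; total 15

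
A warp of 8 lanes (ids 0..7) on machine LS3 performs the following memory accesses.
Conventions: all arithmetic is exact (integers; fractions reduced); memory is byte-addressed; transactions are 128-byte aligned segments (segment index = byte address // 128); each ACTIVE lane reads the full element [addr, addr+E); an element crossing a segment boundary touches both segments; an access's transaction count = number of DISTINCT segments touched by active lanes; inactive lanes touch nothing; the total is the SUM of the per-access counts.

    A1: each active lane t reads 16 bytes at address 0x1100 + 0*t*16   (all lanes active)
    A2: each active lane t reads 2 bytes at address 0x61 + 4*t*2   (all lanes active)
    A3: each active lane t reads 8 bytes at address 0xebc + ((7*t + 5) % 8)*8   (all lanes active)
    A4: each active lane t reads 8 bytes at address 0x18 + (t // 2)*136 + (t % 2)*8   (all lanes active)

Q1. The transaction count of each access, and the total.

A1: 1 transaction
A2: 2 transactions
A3: 1 transaction
A4: 4 transactions

Answer: 1,2,1,4; total 8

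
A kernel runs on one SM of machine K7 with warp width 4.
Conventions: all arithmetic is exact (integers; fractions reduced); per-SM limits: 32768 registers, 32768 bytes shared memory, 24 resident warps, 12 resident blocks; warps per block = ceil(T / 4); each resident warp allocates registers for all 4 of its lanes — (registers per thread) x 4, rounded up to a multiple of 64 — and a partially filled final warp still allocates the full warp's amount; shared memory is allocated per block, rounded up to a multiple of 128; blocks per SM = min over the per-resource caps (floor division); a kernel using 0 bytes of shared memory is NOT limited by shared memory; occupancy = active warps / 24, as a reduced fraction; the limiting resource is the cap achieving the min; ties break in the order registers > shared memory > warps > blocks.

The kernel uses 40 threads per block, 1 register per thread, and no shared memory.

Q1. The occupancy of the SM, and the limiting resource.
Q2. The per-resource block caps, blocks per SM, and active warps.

Answer: occupancy 5/6, limited by warps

registers: 51 blocks
shared memory: no limit (kernel uses none)
warps: 2 blocks
blocks: 12 blocks

Answer: 2 blocks, 20 active warps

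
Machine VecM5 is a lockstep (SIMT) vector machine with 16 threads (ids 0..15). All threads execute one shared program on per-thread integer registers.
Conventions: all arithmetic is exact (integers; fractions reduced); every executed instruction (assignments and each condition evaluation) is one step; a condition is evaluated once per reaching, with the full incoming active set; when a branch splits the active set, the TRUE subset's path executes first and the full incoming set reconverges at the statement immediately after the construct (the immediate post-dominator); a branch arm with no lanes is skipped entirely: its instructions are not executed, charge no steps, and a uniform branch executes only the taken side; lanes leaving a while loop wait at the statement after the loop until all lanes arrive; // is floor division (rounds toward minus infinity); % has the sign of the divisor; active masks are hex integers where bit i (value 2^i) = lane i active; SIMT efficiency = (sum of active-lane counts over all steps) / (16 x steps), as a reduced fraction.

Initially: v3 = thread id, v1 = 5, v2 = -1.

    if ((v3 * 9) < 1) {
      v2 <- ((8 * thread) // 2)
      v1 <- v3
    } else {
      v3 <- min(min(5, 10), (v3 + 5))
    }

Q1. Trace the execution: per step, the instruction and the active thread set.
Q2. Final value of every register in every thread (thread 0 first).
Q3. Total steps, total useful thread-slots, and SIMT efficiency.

step 0: eval ((v3 * 9) < 1)          0xffff
step 1: v2 <- ((8 * thread) // 2)    0x0001
step 2: v1 <- v3                     0x0001
step 3: v3 <- min(min(5, 10), (v3 + 5)) 0xfffe

Answer: 4 steps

v3: 0,5,5,5,5,5,5,5,5,5,5,5,5,5,5,5
v1: 0,5,5,5,5,5,5,5,5,5,5,5,5,5,5,5
v2: 0,-1,-1,-1,-1,-1,-1,-1,-1,-1,-1,-1,-1,-1,-1,-1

steps = 4; useful = 33; efficiency = 33/64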